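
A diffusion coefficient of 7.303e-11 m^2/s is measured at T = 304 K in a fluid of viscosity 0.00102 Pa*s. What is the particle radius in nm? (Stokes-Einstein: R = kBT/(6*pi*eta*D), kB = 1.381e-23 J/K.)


Stokes-Einstein: R = kB*T / (6*pi*eta*D)
R = 1.381e-23 * 304 / (6 * pi * 0.00102 * 7.303e-11)
R = 2.98996e-09 m = 2.99 nm

2.99


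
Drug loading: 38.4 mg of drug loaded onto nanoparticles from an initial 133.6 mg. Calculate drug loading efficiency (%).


Drug loading efficiency = (drug loaded / drug initial) * 100
DLE = 38.4 / 133.6 * 100
DLE = 0.2874 * 100
DLE = 28.74%

28.74


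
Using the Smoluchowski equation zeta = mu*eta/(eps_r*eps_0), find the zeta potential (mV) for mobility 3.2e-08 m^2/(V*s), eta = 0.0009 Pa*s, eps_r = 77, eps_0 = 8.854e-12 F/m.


Smoluchowski equation: zeta = mu * eta / (eps_r * eps_0)
zeta = 3.2e-08 * 0.0009 / (77 * 8.854e-12)
zeta = 0.042244 V = 42.24 mV

42.24


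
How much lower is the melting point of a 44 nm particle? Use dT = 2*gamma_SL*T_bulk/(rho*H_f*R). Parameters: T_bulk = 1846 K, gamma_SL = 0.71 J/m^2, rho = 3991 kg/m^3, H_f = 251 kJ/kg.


Radius R = 44/2 = 22 nm = 2.2e-08 m
Convert H_f = 251 kJ/kg = 251000 J/kg
dT = 2 * gamma_SL * T_bulk / (rho * H_f * R)
dT = 2 * 0.71 * 1846 / (3991 * 251000 * 2.2e-08)
dT = 118.9 K

118.9


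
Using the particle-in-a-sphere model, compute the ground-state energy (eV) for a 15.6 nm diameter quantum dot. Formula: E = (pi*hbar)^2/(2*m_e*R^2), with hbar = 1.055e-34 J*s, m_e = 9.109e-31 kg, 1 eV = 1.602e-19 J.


Radius R = 15.6/2 = 7.8 nm = 7.8e-09 m
E = (pi * 1.055e-34)^2 / (2 * 9.109e-31 * (7.8e-09)^2)
E(J) = 9.91094e-22
E = E(J) / 1.602e-19 = 0.0062 eV

0.0062


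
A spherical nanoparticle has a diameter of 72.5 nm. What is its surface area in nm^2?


Radius r = 72.5/2 = 36.25 nm
Surface area SA = 4 * pi * r^2
SA = 4 * pi * (36.25)^2
SA = 16513.0 nm^2

16513.0


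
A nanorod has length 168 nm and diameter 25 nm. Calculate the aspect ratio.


Aspect ratio AR = length / diameter
AR = 168 / 25
AR = 6.72

6.72


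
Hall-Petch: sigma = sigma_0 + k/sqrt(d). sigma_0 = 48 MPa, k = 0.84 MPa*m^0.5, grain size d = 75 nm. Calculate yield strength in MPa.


d = 75 nm = 7.5e-08 m
sqrt(d) = 0.0002738613
Hall-Petch contribution = k / sqrt(d) = 0.84 / 0.0002738613 = 3067.2 MPa
sigma = sigma_0 + k/sqrt(d) = 48 + 3067.2 = 3115.2 MPa

3115.2


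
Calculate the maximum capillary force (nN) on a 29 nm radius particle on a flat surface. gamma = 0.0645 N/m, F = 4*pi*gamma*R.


Convert radius: R = 29 nm = 2.9e-08 m
F = 4 * pi * gamma * R
F = 4 * pi * 0.0645 * 2.9e-08
F = 2.35054e-08 N = 23.5054 nN

23.5054


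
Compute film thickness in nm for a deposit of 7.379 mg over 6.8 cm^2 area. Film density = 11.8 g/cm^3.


Convert: m = 7.379 mg = 7.3790e-06 kg, A = 6.8 cm^2 = 6.8000e-04 m^2, rho = 11.8 g/cm^3 = 11800 kg/m^3
t = m / (A * rho)
t = 7.3790e-06 / (6.8000e-04 * 11800)
t = 9.1962e-07 m = 919.6 nm

919.6


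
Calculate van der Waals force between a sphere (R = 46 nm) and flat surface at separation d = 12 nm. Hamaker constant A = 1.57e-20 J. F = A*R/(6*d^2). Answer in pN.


Convert to SI: R = 46 nm = 4.6e-08 m, d = 12 nm = 1.2e-08 m
F = A * R / (6 * d^2)
F = 1.57e-20 * 4.6e-08 / (6 * (1.2e-08)^2)
F = 8.3588e-13 N = 0.836 pN

0.836


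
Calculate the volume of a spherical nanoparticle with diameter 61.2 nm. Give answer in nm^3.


Radius r = 61.2/2 = 30.6 nm
Volume V = (4/3) * pi * r^3
V = (4/3) * pi * (30.6)^3
V = 120019.8 nm^3

120019.8


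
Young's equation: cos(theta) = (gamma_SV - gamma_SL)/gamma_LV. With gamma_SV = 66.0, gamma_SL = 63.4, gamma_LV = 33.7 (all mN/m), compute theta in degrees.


cos(theta) = (gamma_SV - gamma_SL) / gamma_LV
cos(theta) = (66.0 - 63.4) / 33.7
cos(theta) = 0.077151
theta = arccos(0.077151) = 85.58 degrees

85.58


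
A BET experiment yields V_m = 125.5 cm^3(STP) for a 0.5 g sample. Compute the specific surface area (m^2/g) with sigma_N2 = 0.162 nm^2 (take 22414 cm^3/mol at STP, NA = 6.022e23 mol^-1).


Number of moles in monolayer = V_m / 22414 = 125.5 / 22414 = 0.00559918
Number of molecules = moles * NA = 0.00559918 * 6.022e23
SA = molecules * sigma / mass
SA = (125.5 / 22414) * 6.022e23 * 0.162e-18 / 0.5
SA = 1092.5 m^2/g

1092.5


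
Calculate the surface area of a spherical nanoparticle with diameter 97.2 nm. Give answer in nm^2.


Radius r = 97.2/2 = 48.6 nm
Surface area SA = 4 * pi * r^2
SA = 4 * pi * (48.6)^2
SA = 29681.26 nm^2

29681.26


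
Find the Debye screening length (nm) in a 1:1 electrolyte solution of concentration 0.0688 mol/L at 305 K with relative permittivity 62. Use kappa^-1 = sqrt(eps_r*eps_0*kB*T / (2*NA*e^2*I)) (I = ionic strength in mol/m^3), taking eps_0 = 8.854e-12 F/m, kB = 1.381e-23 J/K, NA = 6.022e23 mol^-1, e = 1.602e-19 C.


Ionic strength I = 0.0688 * 1^2 * 1000 = 68.8 mol/m^3
kappa^-1 = sqrt(62 * 8.854e-12 * 1.381e-23 * 305 / (2 * 6.022e23 * (1.602e-19)^2 * 68.8))
kappa^-1 = 1.043 nm

1.043


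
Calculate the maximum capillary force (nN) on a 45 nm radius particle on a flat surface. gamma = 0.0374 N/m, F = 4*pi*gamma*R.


Convert radius: R = 45 nm = 4.5e-08 m
F = 4 * pi * gamma * R
F = 4 * pi * 0.0374 * 4.5e-08
F = 2.11492e-08 N = 21.1492 nN

21.1492


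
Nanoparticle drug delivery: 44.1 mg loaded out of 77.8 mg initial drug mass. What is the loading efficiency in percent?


Drug loading efficiency = (drug loaded / drug initial) * 100
DLE = 44.1 / 77.8 * 100
DLE = 0.5668 * 100
DLE = 56.68%

56.68


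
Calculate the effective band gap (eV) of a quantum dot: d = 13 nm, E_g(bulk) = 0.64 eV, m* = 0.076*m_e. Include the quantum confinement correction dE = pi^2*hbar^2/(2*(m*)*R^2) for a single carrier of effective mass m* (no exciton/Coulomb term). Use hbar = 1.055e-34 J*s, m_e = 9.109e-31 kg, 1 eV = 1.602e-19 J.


Radius R = 13/2 nm = 6.5e-09 m
Confinement energy dE = pi^2 * hbar^2 / (2 * m_eff * m_e * R^2)
dE = pi^2 * (1.055e-34)^2 / (2 * 0.076 * 9.109e-31 * (6.5e-09)^2) J, divided by 1.602e-19 J/eV
dE = 0.1172 eV
Total band gap = E_g(bulk) + dE = 0.64 + 0.1172 = 0.7572 eV

0.7572


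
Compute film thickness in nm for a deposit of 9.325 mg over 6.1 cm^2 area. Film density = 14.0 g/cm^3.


Convert: m = 9.325 mg = 9.3250e-06 kg, A = 6.1 cm^2 = 6.1000e-04 m^2, rho = 14.0 g/cm^3 = 14000 kg/m^3
t = m / (A * rho)
t = 9.3250e-06 / (6.1000e-04 * 14000)
t = 1.0919e-06 m = 1091.9 nm

1091.9


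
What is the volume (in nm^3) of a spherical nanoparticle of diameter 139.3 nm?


Radius r = 139.3/2 = 69.65 nm
Volume V = (4/3) * pi * r^3
V = (4/3) * pi * (69.65)^3
V = 1415311.29 nm^3

1415311.29


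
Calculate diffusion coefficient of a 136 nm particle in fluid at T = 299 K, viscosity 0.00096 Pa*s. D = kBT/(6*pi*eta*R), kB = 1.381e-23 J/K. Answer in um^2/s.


Radius R = 136/2 = 68 nm = 6.8e-08 m
D = kB*T / (6*pi*eta*R)
D = 1.381e-23 * 299 / (6 * pi * 0.00096 * 6.8e-08)
D = 3.3557e-12 m^2/s = 3.356 um^2/s

3.356


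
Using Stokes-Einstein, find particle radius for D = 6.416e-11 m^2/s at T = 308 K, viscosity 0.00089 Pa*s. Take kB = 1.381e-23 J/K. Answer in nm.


Stokes-Einstein: R = kB*T / (6*pi*eta*D)
R = 1.381e-23 * 308 / (6 * pi * 0.00089 * 6.416e-11)
R = 3.95174e-09 m = 3.95 nm

3.95


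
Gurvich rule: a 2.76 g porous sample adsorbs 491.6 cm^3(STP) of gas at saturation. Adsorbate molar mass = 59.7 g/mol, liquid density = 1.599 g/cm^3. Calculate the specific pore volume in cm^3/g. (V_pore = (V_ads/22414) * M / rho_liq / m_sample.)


Moles adsorbed n = V_ads / 22414 = 491.6 / 22414 = 2.193272e-02 mol
Liquid volume V_liq = n * M / rho_liq = 2.193272e-02 * 59.7 / 1.599 = 0.81888 cm^3
Specific pore volume V_pore = V_liq / m_sample = 0.81888 / 2.76
V_pore = 0.2967 cm^3/g

0.2967


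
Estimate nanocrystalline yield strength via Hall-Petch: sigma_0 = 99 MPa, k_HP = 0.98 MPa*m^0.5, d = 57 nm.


d = 57 nm = 5.7e-08 m
sqrt(d) = 0.0002387467
Hall-Petch contribution = k / sqrt(d) = 0.98 / 0.0002387467 = 4104.8 MPa
sigma = sigma_0 + k/sqrt(d) = 99 + 4104.8 = 4203.8 MPa

4203.8


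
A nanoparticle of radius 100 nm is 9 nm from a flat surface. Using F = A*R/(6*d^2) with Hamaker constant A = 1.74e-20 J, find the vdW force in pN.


Convert to SI: R = 100 nm = 1e-07 m, d = 9 nm = 9e-09 m
F = A * R / (6 * d^2)
F = 1.74e-20 * 1e-07 / (6 * (9e-09)^2)
F = 3.58025e-12 N = 3.58 pN

3.58


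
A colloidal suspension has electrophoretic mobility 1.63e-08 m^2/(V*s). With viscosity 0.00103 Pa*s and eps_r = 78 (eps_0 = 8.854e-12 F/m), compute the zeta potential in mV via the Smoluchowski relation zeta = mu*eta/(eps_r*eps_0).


Smoluchowski equation: zeta = mu * eta / (eps_r * eps_0)
zeta = 1.63e-08 * 0.00103 / (78 * 8.854e-12)
zeta = 0.02431 V = 24.31 mV

24.31


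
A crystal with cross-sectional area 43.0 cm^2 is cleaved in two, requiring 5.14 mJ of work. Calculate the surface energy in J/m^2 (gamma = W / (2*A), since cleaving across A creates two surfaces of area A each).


Convert: A = 43.0 cm^2 = 0.0043 m^2, W = 5.14 mJ = 0.00514 J
Cleaving exposes two faces of area A, so total new surface = 2*A and gamma = W / (2*A)
gamma = 0.00514 / (2 * 0.0043)
gamma = 0.598 J/m^2

0.598


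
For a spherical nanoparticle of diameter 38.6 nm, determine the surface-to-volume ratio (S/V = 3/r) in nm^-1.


Radius r = 38.6/2 = 19.3 nm
S/V = 3 / r = 3 / 19.3
S/V = 0.1554 nm^-1

0.1554


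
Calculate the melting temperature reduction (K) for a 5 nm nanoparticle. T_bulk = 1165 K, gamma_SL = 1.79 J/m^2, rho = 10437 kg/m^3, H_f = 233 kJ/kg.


Radius R = 5/2 = 2.5 nm = 2.5e-09 m
Convert H_f = 233 kJ/kg = 233000 J/kg
dT = 2 * gamma_SL * T_bulk / (rho * H_f * R)
dT = 2 * 1.79 * 1165 / (10437 * 233000 * 2.5e-09)
dT = 686.0 K

686.0


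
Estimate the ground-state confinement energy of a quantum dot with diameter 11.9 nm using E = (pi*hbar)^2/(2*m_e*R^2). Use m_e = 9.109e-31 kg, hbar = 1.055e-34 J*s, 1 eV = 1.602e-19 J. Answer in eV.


Radius R = 11.9/2 = 5.95 nm = 5.95e-09 m
E = (pi * 1.055e-34)^2 / (2 * 9.109e-31 * (5.95e-09)^2)
E(J) = 1.70322e-21
E = E(J) / 1.602e-19 = 0.0106 eV

0.0106


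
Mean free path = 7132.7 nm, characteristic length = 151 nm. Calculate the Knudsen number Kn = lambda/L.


Knudsen number Kn = lambda / L
Kn = 7132.7 / 151
Kn = 47.2364

47.2364


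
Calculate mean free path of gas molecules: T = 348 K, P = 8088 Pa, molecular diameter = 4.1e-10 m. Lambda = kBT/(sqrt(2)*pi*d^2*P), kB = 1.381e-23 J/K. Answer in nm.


Mean free path: lambda = kB*T / (sqrt(2) * pi * d^2 * P)
lambda = 1.381e-23 * 348 / (sqrt(2) * pi * (4.1e-10)^2 * 8088)
lambda = 7.95608e-07 m
lambda = 795.61 nm

795.61


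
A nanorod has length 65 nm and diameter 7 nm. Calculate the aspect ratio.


Aspect ratio AR = length / diameter
AR = 65 / 7
AR = 9.29

9.29


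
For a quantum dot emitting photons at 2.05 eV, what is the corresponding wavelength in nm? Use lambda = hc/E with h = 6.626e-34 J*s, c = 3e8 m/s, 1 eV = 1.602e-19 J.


Convert energy: E = 2.05 eV = 2.05 * 1.602e-19 = 3.2841e-19 J
lambda = h*c / E = 6.626e-34 * 3e8 / 3.2841e-19
lambda = 6.0528e-07 m = 605.3 nm

605.3


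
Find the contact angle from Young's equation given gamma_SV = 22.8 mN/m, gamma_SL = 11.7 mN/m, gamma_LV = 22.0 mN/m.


cos(theta) = (gamma_SV - gamma_SL) / gamma_LV
cos(theta) = (22.8 - 11.7) / 22.0
cos(theta) = 0.504545
theta = arccos(0.504545) = 59.7 degrees

59.7


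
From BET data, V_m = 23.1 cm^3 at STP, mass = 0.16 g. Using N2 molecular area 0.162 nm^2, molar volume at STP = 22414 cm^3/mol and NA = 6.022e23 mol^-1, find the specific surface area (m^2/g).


Number of moles in monolayer = V_m / 22414 = 23.1 / 22414 = 0.00103061
Number of molecules = moles * NA = 0.00103061 * 6.022e23
SA = molecules * sigma / mass
SA = (23.1 / 22414) * 6.022e23 * 0.162e-18 / 0.16
SA = 628.4 m^2/g

628.4


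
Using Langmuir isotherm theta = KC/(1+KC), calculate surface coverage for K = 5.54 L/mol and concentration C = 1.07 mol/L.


Langmuir isotherm: theta = K*C / (1 + K*C)
K*C = 5.54 * 1.07 = 5.9278
theta = 5.9278 / (1 + 5.9278) = 5.9278 / 6.9278
theta = 0.8557

0.8557


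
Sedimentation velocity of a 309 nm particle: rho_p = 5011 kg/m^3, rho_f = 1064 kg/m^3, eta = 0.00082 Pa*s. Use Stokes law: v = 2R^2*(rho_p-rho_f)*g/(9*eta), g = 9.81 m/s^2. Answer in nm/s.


Radius R = 309/2 nm = 1.545e-07 m
Density difference = 5011 - 1064 = 3947 kg/m^3
v = 2 * R^2 * (rho_p - rho_f) * g / (9 * eta)
v = 2 * (1.545e-07)^2 * 3947 * 9.81 / (9 * 0.00082)
v = 2.50476e-07 m/s = 250.4764 nm/s

250.4764


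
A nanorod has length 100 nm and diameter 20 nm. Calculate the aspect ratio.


Aspect ratio AR = length / diameter
AR = 100 / 20
AR = 5.0

5.0


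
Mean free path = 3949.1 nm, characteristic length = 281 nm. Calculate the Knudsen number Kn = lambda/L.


Knudsen number Kn = lambda / L
Kn = 3949.1 / 281
Kn = 14.0537

14.0537


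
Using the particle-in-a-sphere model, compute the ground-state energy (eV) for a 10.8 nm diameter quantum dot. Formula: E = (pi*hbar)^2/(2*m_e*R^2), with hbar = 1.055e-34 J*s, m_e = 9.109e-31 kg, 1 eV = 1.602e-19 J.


Radius R = 10.8/2 = 5.4 nm = 5.4e-09 m
E = (pi * 1.055e-34)^2 / (2 * 9.109e-31 * (5.4e-09)^2)
E(J) = 2.06784e-21
E = E(J) / 1.602e-19 = 0.0129 eV

0.0129


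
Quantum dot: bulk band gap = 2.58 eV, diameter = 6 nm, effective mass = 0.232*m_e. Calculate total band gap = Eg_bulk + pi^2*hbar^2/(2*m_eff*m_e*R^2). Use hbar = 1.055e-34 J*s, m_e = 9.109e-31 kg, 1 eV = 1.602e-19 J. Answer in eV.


Radius R = 6/2 nm = 3e-09 m
Confinement energy dE = pi^2 * hbar^2 / (2 * m_eff * m_e * R^2)
dE = pi^2 * (1.055e-34)^2 / (2 * 0.232 * 9.109e-31 * (3e-09)^2) J, divided by 1.602e-19 J/eV
dE = 0.1803 eV
Total band gap = E_g(bulk) + dE = 2.58 + 0.1803 = 2.7603 eV

2.7603


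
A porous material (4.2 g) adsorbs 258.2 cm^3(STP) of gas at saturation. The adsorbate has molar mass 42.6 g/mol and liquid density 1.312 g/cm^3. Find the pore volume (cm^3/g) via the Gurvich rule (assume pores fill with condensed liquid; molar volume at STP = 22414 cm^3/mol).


Moles adsorbed n = V_ads / 22414 = 258.2 / 22414 = 1.151959e-02 mol
Liquid volume V_liq = n * M / rho_liq = 1.151959e-02 * 42.6 / 1.312 = 0.37404 cm^3
Specific pore volume V_pore = V_liq / m_sample = 0.37404 / 4.2
V_pore = 0.0891 cm^3/g

0.0891


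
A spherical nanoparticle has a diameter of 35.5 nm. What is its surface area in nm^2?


Radius r = 35.5/2 = 17.75 nm
Surface area SA = 4 * pi * r^2
SA = 4 * pi * (17.75)^2
SA = 3959.19 nm^2

3959.19


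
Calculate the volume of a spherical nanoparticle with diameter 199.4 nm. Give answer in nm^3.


Radius r = 199.4/2 = 99.7 nm
Volume V = (4/3) * pi * r^3
V = (4/3) * pi * (99.7)^3
V = 4151204.08 nm^3

4151204.08


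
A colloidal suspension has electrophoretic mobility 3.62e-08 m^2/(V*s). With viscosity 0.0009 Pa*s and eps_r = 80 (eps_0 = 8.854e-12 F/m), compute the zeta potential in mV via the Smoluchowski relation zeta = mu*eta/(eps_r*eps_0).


Smoluchowski equation: zeta = mu * eta / (eps_r * eps_0)
zeta = 3.62e-08 * 0.0009 / (80 * 8.854e-12)
zeta = 0.045996 V = 46.0 mV

46.0


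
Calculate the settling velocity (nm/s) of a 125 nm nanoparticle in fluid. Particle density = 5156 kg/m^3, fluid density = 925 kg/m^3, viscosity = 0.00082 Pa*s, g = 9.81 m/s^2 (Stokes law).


Radius R = 125/2 nm = 6.25e-08 m
Density difference = 5156 - 925 = 4231 kg/m^3
v = 2 * R^2 * (rho_p - rho_f) * g / (9 * eta)
v = 2 * (6.25e-08)^2 * 4231 * 9.81 / (9 * 0.00082)
v = 4.39385e-08 m/s = 43.9385 nm/s

43.9385


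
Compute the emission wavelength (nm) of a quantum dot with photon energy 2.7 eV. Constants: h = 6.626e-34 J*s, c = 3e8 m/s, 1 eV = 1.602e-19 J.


Convert energy: E = 2.7 eV = 2.7 * 1.602e-19 = 4.3254e-19 J
lambda = h*c / E = 6.626e-34 * 3e8 / 4.3254e-19
lambda = 4.59564e-07 m = 459.6 nm

459.6


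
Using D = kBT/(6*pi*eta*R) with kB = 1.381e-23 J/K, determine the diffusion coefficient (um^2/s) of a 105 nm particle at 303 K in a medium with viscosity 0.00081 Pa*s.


Radius R = 105/2 = 52.5 nm = 5.25e-08 m
D = kB*T / (6*pi*eta*R)
D = 1.381e-23 * 303 / (6 * pi * 0.00081 * 5.25e-08)
D = 5.22024e-12 m^2/s = 5.22 um^2/s

5.22


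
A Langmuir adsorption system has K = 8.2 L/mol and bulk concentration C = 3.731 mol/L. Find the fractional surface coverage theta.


Langmuir isotherm: theta = K*C / (1 + K*C)
K*C = 8.2 * 3.731 = 30.5942
theta = 30.5942 / (1 + 30.5942) = 30.5942 / 31.5942
theta = 0.9683

0.9683


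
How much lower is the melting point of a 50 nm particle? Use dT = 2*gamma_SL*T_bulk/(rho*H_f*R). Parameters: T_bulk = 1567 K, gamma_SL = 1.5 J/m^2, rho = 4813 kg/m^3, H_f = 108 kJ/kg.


Radius R = 50/2 = 25 nm = 2.5e-08 m
Convert H_f = 108 kJ/kg = 108000 J/kg
dT = 2 * gamma_SL * T_bulk / (rho * H_f * R)
dT = 2 * 1.5 * 1567 / (4813 * 108000 * 2.5e-08)
dT = 361.8 K

361.8


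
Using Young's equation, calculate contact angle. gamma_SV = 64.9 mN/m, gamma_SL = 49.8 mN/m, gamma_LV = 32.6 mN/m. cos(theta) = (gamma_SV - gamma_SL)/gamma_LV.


cos(theta) = (gamma_SV - gamma_SL) / gamma_LV
cos(theta) = (64.9 - 49.8) / 32.6
cos(theta) = 0.46319
theta = arccos(0.46319) = 62.41 degrees

62.41


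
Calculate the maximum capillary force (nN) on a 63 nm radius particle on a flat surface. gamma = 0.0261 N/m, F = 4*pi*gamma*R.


Convert radius: R = 63 nm = 6.3e-08 m
F = 4 * pi * gamma * R
F = 4 * pi * 0.0261 * 6.3e-08
F = 2.06629e-08 N = 20.6629 nN

20.6629


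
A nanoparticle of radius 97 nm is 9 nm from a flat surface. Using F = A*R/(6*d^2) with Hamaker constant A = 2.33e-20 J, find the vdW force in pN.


Convert to SI: R = 97 nm = 9.7e-08 m, d = 9 nm = 9e-09 m
F = A * R / (6 * d^2)
F = 2.33e-20 * 9.7e-08 / (6 * (9e-09)^2)
F = 4.65041e-12 N = 4.65 pN

4.65


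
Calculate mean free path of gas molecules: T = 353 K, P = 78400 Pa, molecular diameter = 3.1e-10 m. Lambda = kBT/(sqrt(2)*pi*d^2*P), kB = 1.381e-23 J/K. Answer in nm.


Mean free path: lambda = kB*T / (sqrt(2) * pi * d^2 * P)
lambda = 1.381e-23 * 353 / (sqrt(2) * pi * (3.1e-10)^2 * 78400)
lambda = 1.45634e-07 m
lambda = 145.63 nm

145.63


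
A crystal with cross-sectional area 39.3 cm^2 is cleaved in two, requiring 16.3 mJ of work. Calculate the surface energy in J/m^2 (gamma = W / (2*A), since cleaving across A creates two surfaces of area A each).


Convert: A = 39.3 cm^2 = 0.00393 m^2, W = 16.3 mJ = 0.0163 J
Cleaving exposes two faces of area A, so total new surface = 2*A and gamma = W / (2*A)
gamma = 0.0163 / (2 * 0.00393)
gamma = 2.074 J/m^2

2.074


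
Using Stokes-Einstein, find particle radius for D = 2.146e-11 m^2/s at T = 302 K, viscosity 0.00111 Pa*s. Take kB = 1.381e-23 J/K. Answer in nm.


Stokes-Einstein: R = kB*T / (6*pi*eta*D)
R = 1.381e-23 * 302 / (6 * pi * 0.00111 * 2.146e-11)
R = 9.28853e-09 m = 9.29 nm

9.29


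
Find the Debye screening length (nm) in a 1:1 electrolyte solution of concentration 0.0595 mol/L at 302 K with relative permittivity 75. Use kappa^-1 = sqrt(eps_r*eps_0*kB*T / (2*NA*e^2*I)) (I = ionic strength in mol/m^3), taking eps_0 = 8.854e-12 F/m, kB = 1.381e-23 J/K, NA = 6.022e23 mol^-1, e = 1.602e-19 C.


Ionic strength I = 0.0595 * 1^2 * 1000 = 59.5 mol/m^3
kappa^-1 = sqrt(75 * 8.854e-12 * 1.381e-23 * 302 / (2 * 6.022e23 * (1.602e-19)^2 * 59.5))
kappa^-1 = 1.227 nm

1.227


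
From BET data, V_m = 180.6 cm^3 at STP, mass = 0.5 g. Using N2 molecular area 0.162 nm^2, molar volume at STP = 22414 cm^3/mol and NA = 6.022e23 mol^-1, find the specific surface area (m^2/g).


Number of moles in monolayer = V_m / 22414 = 180.6 / 22414 = 0.00805746
Number of molecules = moles * NA = 0.00805746 * 6.022e23
SA = molecules * sigma / mass
SA = (180.6 / 22414) * 6.022e23 * 0.162e-18 / 0.5
SA = 1572.1 m^2/g

1572.1


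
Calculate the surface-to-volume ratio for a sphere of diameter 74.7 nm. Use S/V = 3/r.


Radius r = 74.7/2 = 37.35 nm
S/V = 3 / r = 3 / 37.35
S/V = 0.0803 nm^-1

0.0803


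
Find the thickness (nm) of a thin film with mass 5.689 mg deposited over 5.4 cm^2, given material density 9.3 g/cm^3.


Convert: m = 5.689 mg = 5.6890e-06 kg, A = 5.4 cm^2 = 5.4000e-04 m^2, rho = 9.3 g/cm^3 = 9300 kg/m^3
t = m / (A * rho)
t = 5.6890e-06 / (5.4000e-04 * 9300)
t = 1.1328e-06 m = 1132.8 nm

1132.8


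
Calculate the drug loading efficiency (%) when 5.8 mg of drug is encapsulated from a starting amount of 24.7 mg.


Drug loading efficiency = (drug loaded / drug initial) * 100
DLE = 5.8 / 24.7 * 100
DLE = 0.2348 * 100
DLE = 23.48%

23.48


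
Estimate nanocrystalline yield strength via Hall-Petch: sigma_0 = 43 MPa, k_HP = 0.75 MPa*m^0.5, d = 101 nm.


d = 101 nm = 1.01e-07 m
sqrt(d) = 0.000317805
Hall-Petch contribution = k / sqrt(d) = 0.75 / 0.000317805 = 2359.9 MPa
sigma = sigma_0 + k/sqrt(d) = 43 + 2359.9 = 2402.9 MPa

2402.9


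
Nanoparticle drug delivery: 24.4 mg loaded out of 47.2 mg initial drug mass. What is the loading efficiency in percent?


Drug loading efficiency = (drug loaded / drug initial) * 100
DLE = 24.4 / 47.2 * 100
DLE = 0.5169 * 100
DLE = 51.69%

51.69


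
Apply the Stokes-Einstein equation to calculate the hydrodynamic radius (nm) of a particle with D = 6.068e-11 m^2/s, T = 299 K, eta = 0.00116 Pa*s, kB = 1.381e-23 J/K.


Stokes-Einstein: R = kB*T / (6*pi*eta*D)
R = 1.381e-23 * 299 / (6 * pi * 0.00116 * 6.068e-11)
R = 3.11215e-09 m = 3.11 nm

3.11


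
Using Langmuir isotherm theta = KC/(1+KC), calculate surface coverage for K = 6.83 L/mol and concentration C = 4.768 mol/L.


Langmuir isotherm: theta = K*C / (1 + K*C)
K*C = 6.83 * 4.768 = 32.56544
theta = 32.56544 / (1 + 32.56544) = 32.56544 / 33.56544
theta = 0.9702

0.9702


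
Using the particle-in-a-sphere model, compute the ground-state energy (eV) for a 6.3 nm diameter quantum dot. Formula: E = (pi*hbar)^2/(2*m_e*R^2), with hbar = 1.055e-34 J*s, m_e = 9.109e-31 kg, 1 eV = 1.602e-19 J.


Radius R = 6.3/2 = 3.15 nm = 3.15e-09 m
E = (pi * 1.055e-34)^2 / (2 * 9.109e-31 * (3.15e-09)^2)
E(J) = 6.07691e-21
E = E(J) / 1.602e-19 = 0.0379 eV

0.0379


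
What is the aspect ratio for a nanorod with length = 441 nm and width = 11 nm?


Aspect ratio AR = length / diameter
AR = 441 / 11
AR = 40.09

40.09


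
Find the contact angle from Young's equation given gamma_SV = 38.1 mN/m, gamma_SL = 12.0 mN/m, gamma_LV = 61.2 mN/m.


cos(theta) = (gamma_SV - gamma_SL) / gamma_LV
cos(theta) = (38.1 - 12.0) / 61.2
cos(theta) = 0.426471
theta = arccos(0.426471) = 64.76 degrees

64.76


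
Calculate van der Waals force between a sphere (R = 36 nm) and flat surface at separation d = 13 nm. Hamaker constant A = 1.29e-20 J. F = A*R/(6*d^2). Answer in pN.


Convert to SI: R = 36 nm = 3.6e-08 m, d = 13 nm = 1.3e-08 m
F = A * R / (6 * d^2)
F = 1.29e-20 * 3.6e-08 / (6 * (1.3e-08)^2)
F = 4.57988e-13 N = 0.458 pN

0.458


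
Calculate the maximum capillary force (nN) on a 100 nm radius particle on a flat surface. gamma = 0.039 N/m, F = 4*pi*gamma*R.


Convert radius: R = 100 nm = 1e-07 m
F = 4 * pi * gamma * R
F = 4 * pi * 0.039 * 1e-07
F = 4.90088e-08 N = 49.0088 nN

49.0088


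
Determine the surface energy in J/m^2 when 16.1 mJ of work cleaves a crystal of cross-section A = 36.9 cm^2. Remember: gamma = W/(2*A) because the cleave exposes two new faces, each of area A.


Convert: A = 36.9 cm^2 = 0.00369 m^2, W = 16.1 mJ = 0.0161 J
Cleaving exposes two faces of area A, so total new surface = 2*A and gamma = W / (2*A)
gamma = 0.0161 / (2 * 0.00369)
gamma = 2.182 J/m^2

2.182


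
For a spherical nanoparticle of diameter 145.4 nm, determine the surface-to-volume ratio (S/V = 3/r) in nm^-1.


Radius r = 145.4/2 = 72.7 nm
S/V = 3 / r = 3 / 72.7
S/V = 0.0413 nm^-1

0.0413


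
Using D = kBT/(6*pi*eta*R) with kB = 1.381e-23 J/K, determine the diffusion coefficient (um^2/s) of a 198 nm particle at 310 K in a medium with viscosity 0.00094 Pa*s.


Radius R = 198/2 = 99 nm = 9.9e-08 m
D = kB*T / (6*pi*eta*R)
D = 1.381e-23 * 310 / (6 * pi * 0.00094 * 9.9e-08)
D = 2.44057e-12 m^2/s = 2.441 um^2/s

2.441


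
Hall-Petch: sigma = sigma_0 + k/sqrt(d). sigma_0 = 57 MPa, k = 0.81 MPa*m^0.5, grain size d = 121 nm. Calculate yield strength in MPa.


d = 121 nm = 1.21e-07 m
sqrt(d) = 0.0003478505
Hall-Petch contribution = k / sqrt(d) = 0.81 / 0.0003478505 = 2328.6 MPa
sigma = sigma_0 + k/sqrt(d) = 57 + 2328.6 = 2385.6 MPa

2385.6


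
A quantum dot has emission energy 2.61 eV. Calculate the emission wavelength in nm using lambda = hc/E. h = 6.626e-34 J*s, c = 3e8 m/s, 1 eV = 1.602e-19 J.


Convert energy: E = 2.61 eV = 2.61 * 1.602e-19 = 4.18122e-19 J
lambda = h*c / E = 6.626e-34 * 3e8 / 4.18122e-19
lambda = 4.75411e-07 m = 475.4 nm

475.4


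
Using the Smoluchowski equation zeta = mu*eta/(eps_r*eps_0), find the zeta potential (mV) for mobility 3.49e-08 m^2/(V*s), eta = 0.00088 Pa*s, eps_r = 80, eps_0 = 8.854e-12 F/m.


Smoluchowski equation: zeta = mu * eta / (eps_r * eps_0)
zeta = 3.49e-08 * 0.00088 / (80 * 8.854e-12)
zeta = 0.043359 V = 43.36 mV

43.36


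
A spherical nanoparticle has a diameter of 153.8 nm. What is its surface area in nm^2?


Radius r = 153.8/2 = 76.9 nm
Surface area SA = 4 * pi * r^2
SA = 4 * pi * (76.9)^2
SA = 74312.61 nm^2

74312.61


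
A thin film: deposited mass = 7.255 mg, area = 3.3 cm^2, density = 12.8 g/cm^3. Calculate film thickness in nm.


Convert: m = 7.255 mg = 7.2550e-06 kg, A = 3.3 cm^2 = 3.3000e-04 m^2, rho = 12.8 g/cm^3 = 12800 kg/m^3
t = m / (A * rho)
t = 7.2550e-06 / (3.3000e-04 * 12800)
t = 1.7176e-06 m = 1717.6 nm

1717.6


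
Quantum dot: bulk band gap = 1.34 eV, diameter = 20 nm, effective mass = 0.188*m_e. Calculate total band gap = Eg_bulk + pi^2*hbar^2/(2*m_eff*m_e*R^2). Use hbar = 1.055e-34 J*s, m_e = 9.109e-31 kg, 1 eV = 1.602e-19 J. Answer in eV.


Radius R = 20/2 nm = 1e-08 m
Confinement energy dE = pi^2 * hbar^2 / (2 * m_eff * m_e * R^2)
dE = pi^2 * (1.055e-34)^2 / (2 * 0.188 * 9.109e-31 * (1e-08)^2) J, divided by 1.602e-19 J/eV
dE = 0.02 eV
Total band gap = E_g(bulk) + dE = 1.34 + 0.02 = 1.36 eV

1.36


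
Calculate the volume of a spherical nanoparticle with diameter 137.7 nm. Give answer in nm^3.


Radius r = 137.7/2 = 68.85 nm
Volume V = (4/3) * pi * r^3
V = (4/3) * pi * (68.85)^3
V = 1367100.5 nm^3

1367100.5


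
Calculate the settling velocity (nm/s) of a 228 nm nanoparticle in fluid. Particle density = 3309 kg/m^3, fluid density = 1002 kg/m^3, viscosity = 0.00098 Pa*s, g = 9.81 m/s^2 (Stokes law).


Radius R = 228/2 nm = 1.14e-07 m
Density difference = 3309 - 1002 = 2307 kg/m^3
v = 2 * R^2 * (rho_p - rho_f) * g / (9 * eta)
v = 2 * (1.14e-07)^2 * 2307 * 9.81 / (9 * 0.00098)
v = 6.66941e-08 m/s = 66.6941 nm/s

66.6941


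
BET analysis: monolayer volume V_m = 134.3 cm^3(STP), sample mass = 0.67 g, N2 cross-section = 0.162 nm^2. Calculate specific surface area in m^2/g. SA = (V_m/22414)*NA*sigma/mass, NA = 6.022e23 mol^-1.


Number of moles in monolayer = V_m / 22414 = 134.3 / 22414 = 0.00599179
Number of molecules = moles * NA = 0.00599179 * 6.022e23
SA = molecules * sigma / mass
SA = (134.3 / 22414) * 6.022e23 * 0.162e-18 / 0.67
SA = 872.4 m^2/g

872.4


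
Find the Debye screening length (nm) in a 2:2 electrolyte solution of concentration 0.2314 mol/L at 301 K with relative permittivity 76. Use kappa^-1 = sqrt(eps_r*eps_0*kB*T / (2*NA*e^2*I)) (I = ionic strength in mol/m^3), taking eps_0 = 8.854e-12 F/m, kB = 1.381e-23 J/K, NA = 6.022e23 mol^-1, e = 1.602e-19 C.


Ionic strength I = 0.2314 * 2^2 * 1000 = 925.6 mol/m^3
kappa^-1 = sqrt(76 * 8.854e-12 * 1.381e-23 * 301 / (2 * 6.022e23 * (1.602e-19)^2 * 925.6))
kappa^-1 = 0.313 nm

0.313


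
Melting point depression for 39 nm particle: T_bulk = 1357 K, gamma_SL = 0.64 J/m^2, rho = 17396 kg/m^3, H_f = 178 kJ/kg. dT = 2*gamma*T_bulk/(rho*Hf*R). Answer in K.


Radius R = 39/2 = 19.5 nm = 1.95e-08 m
Convert H_f = 178 kJ/kg = 178000 J/kg
dT = 2 * gamma_SL * T_bulk / (rho * H_f * R)
dT = 2 * 0.64 * 1357 / (17396 * 178000 * 1.95e-08)
dT = 28.8 K

28.8


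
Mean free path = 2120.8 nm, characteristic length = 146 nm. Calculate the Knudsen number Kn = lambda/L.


Knudsen number Kn = lambda / L
Kn = 2120.8 / 146
Kn = 14.526

14.526


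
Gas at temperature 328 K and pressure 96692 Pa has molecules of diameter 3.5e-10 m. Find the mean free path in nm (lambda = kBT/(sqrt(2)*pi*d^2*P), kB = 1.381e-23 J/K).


Mean free path: lambda = kB*T / (sqrt(2) * pi * d^2 * P)
lambda = 1.381e-23 * 328 / (sqrt(2) * pi * (3.5e-10)^2 * 96692)
lambda = 8.60748e-08 m
lambda = 86.07 nm

86.07


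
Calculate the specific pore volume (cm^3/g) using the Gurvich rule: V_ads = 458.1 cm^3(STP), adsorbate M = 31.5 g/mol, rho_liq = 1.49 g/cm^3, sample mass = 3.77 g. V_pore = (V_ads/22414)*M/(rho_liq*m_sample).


Moles adsorbed n = V_ads / 22414 = 458.1 / 22414 = 2.043812e-02 mol
Liquid volume V_liq = n * M / rho_liq = 2.043812e-02 * 31.5 / 1.49 = 0.43208 cm^3
Specific pore volume V_pore = V_liq / m_sample = 0.43208 / 3.77
V_pore = 0.1146 cm^3/g

0.1146


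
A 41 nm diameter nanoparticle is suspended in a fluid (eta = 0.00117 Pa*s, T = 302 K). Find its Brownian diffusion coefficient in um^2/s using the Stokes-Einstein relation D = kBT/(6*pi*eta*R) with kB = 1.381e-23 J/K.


Radius R = 41/2 = 20.5 nm = 2.05e-08 m
D = kB*T / (6*pi*eta*R)
D = 1.381e-23 * 302 / (6 * pi * 0.00117 * 2.05e-08)
D = 9.22486e-12 m^2/s = 9.225 um^2/s

9.225


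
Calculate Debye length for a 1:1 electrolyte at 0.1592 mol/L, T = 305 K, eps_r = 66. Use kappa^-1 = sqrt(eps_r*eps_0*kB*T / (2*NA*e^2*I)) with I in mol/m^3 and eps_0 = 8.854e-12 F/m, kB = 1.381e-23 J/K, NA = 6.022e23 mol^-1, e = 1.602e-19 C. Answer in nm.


Ionic strength I = 0.1592 * 1^2 * 1000 = 159.2 mol/m^3
kappa^-1 = sqrt(66 * 8.854e-12 * 1.381e-23 * 305 / (2 * 6.022e23 * (1.602e-19)^2 * 159.2))
kappa^-1 = 0.707 nm

0.707


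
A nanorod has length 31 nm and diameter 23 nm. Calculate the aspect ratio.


Aspect ratio AR = length / diameter
AR = 31 / 23
AR = 1.35

1.35


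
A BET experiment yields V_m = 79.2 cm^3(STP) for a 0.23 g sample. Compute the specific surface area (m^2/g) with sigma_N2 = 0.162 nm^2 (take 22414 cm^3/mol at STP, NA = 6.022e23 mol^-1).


Number of moles in monolayer = V_m / 22414 = 79.2 / 22414 = 0.00353351
Number of molecules = moles * NA = 0.00353351 * 6.022e23
SA = molecules * sigma / mass
SA = (79.2 / 22414) * 6.022e23 * 0.162e-18 / 0.23
SA = 1498.8 m^2/g

1498.8


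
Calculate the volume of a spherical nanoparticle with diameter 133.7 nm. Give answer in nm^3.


Radius r = 133.7/2 = 66.85 nm
Volume V = (4/3) * pi * r^3
V = (4/3) * pi * (66.85)^3
V = 1251390.47 nm^3

1251390.47


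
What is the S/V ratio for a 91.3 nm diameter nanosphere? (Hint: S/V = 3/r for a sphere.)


Radius r = 91.3/2 = 45.65 nm
S/V = 3 / r = 3 / 45.65
S/V = 0.0657 nm^-1

0.0657


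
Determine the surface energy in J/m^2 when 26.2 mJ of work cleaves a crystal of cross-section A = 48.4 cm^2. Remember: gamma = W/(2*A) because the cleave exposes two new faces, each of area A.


Convert: A = 48.4 cm^2 = 0.00484 m^2, W = 26.2 mJ = 0.0262 J
Cleaving exposes two faces of area A, so total new surface = 2*A and gamma = W / (2*A)
gamma = 0.0262 / (2 * 0.00484)
gamma = 2.707 J/m^2

2.707


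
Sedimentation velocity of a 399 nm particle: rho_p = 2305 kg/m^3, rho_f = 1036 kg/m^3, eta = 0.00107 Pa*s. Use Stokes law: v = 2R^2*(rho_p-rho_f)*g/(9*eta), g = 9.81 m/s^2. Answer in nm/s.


Radius R = 399/2 nm = 1.995e-07 m
Density difference = 2305 - 1036 = 1269 kg/m^3
v = 2 * R^2 * (rho_p - rho_f) * g / (9 * eta)
v = 2 * (1.995e-07)^2 * 1269 * 9.81 / (9 * 0.00107)
v = 1.02901e-07 m/s = 102.9011 nm/s

102.9011


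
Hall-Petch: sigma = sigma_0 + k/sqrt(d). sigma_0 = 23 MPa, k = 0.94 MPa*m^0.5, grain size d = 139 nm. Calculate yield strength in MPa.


d = 139 nm = 1.39e-07 m
sqrt(d) = 0.000372827
Hall-Petch contribution = k / sqrt(d) = 0.94 / 0.000372827 = 2521.3 MPa
sigma = sigma_0 + k/sqrt(d) = 23 + 2521.3 = 2544.3 MPa

2544.3


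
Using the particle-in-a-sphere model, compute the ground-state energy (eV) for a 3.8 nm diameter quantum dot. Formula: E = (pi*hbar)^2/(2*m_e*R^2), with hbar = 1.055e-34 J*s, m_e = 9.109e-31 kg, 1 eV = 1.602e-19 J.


Radius R = 3.8/2 = 1.9 nm = 1.9e-09 m
E = (pi * 1.055e-34)^2 / (2 * 9.109e-31 * (1.9e-09)^2)
E(J) = 1.67031e-20
E = E(J) / 1.602e-19 = 0.1043 eV

0.1043


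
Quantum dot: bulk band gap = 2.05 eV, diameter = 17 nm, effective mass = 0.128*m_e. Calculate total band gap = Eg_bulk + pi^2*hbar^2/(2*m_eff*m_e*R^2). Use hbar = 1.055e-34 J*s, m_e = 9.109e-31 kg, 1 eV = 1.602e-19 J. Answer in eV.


Radius R = 17/2 nm = 8.5e-09 m
Confinement energy dE = pi^2 * hbar^2 / (2 * m_eff * m_e * R^2)
dE = pi^2 * (1.055e-34)^2 / (2 * 0.128 * 9.109e-31 * (8.5e-09)^2) J, divided by 1.602e-19 J/eV
dE = 0.0407 eV
Total band gap = E_g(bulk) + dE = 2.05 + 0.0407 = 2.0907 eV

2.0907


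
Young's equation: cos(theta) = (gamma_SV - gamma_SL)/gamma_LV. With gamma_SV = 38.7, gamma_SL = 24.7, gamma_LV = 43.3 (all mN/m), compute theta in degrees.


cos(theta) = (gamma_SV - gamma_SL) / gamma_LV
cos(theta) = (38.7 - 24.7) / 43.3
cos(theta) = 0.323326
theta = arccos(0.323326) = 71.14 degrees

71.14


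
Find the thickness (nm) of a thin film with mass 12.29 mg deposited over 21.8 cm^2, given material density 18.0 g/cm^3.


Convert: m = 12.29 mg = 1.2290e-05 kg, A = 21.8 cm^2 = 2.1800e-03 m^2, rho = 18.0 g/cm^3 = 18000 kg/m^3
t = m / (A * rho)
t = 1.2290e-05 / (2.1800e-03 * 18000)
t = 3.1320e-07 m = 313.2 nm

313.2


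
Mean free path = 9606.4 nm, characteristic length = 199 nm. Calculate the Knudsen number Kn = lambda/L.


Knudsen number Kn = lambda / L
Kn = 9606.4 / 199
Kn = 48.2734

48.2734


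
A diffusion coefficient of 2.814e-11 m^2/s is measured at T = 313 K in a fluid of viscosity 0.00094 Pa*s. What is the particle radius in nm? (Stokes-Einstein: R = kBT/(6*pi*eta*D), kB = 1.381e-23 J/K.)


Stokes-Einstein: R = kB*T / (6*pi*eta*D)
R = 1.381e-23 * 313 / (6 * pi * 0.00094 * 2.814e-11)
R = 8.66932e-09 m = 8.67 nm

8.67


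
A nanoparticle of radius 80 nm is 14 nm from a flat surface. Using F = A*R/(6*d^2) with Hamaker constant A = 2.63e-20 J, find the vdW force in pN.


Convert to SI: R = 80 nm = 8e-08 m, d = 14 nm = 1.4e-08 m
F = A * R / (6 * d^2)
F = 2.63e-20 * 8e-08 / (6 * (1.4e-08)^2)
F = 1.78912e-12 N = 1.789 pN

1.789


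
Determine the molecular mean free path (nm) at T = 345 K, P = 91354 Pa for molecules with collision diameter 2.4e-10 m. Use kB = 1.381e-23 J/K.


Mean free path: lambda = kB*T / (sqrt(2) * pi * d^2 * P)
lambda = 1.381e-23 * 345 / (sqrt(2) * pi * (2.4e-10)^2 * 91354)
lambda = 2.03797e-07 m
lambda = 203.8 nm

203.8


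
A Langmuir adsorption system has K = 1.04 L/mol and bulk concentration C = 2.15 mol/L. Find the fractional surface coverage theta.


Langmuir isotherm: theta = K*C / (1 + K*C)
K*C = 1.04 * 2.15 = 2.236
theta = 2.236 / (1 + 2.236) = 2.236 / 3.236
theta = 0.691

0.691


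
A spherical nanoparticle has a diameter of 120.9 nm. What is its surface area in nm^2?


Radius r = 120.9/2 = 60.45 nm
Surface area SA = 4 * pi * r^2
SA = 4 * pi * (60.45)^2
SA = 45920.06 nm^2

45920.06


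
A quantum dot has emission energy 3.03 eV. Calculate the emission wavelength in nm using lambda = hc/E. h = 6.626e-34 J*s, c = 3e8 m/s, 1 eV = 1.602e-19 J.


Convert energy: E = 3.03 eV = 3.03 * 1.602e-19 = 4.85406e-19 J
lambda = h*c / E = 6.626e-34 * 3e8 / 4.85406e-19
lambda = 4.09513e-07 m = 409.5 nm

409.5


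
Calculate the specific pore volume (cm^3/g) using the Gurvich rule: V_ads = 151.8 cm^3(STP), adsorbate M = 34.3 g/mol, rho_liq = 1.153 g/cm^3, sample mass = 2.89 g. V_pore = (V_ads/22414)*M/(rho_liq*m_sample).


Moles adsorbed n = V_ads / 22414 = 151.8 / 22414 = 6.772553e-03 mol
Liquid volume V_liq = n * M / rho_liq = 6.772553e-03 * 34.3 / 1.153 = 0.20147 cm^3
Specific pore volume V_pore = V_liq / m_sample = 0.20147 / 2.89
V_pore = 0.0697 cm^3/g

0.0697


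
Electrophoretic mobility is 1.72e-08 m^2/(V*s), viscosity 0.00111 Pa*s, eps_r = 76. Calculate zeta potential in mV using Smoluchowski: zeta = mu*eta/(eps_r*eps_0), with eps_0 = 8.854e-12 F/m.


Smoluchowski equation: zeta = mu * eta / (eps_r * eps_0)
zeta = 1.72e-08 * 0.00111 / (76 * 8.854e-12)
zeta = 0.028373 V = 28.37 mV

28.37


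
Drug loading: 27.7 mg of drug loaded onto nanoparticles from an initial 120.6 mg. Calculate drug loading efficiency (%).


Drug loading efficiency = (drug loaded / drug initial) * 100
DLE = 27.7 / 120.6 * 100
DLE = 0.2297 * 100
DLE = 22.97%

22.97


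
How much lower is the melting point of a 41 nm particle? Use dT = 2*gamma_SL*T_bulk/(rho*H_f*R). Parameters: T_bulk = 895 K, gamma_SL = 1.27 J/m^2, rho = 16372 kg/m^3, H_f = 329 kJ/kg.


Radius R = 41/2 = 20.5 nm = 2.05e-08 m
Convert H_f = 329 kJ/kg = 329000 J/kg
dT = 2 * gamma_SL * T_bulk / (rho * H_f * R)
dT = 2 * 1.27 * 895 / (16372 * 329000 * 2.05e-08)
dT = 20.6 K

20.6


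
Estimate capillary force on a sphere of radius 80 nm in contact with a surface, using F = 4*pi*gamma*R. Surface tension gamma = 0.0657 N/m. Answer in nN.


Convert radius: R = 80 nm = 8e-08 m
F = 4 * pi * gamma * R
F = 4 * pi * 0.0657 * 8e-08
F = 6.60488e-08 N = 66.0488 nN

66.0488


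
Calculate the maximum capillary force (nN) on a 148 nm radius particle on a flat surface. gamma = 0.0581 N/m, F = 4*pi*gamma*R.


Convert radius: R = 148 nm = 1.48e-07 m
F = 4 * pi * gamma * R
F = 4 * pi * 0.0581 * 1.48e-07
F = 1.08056e-07 N = 108.0557 nN

108.0557


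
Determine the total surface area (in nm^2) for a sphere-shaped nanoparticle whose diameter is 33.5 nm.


Radius r = 33.5/2 = 16.75 nm
Surface area SA = 4 * pi * r^2
SA = 4 * pi * (16.75)^2
SA = 3525.65 nm^2

3525.65


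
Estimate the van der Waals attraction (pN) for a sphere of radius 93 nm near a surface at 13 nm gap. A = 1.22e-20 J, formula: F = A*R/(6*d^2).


Convert to SI: R = 93 nm = 9.3e-08 m, d = 13 nm = 1.3e-08 m
F = A * R / (6 * d^2)
F = 1.22e-20 * 9.3e-08 / (6 * (1.3e-08)^2)
F = 1.11893e-12 N = 1.119 pN

1.119


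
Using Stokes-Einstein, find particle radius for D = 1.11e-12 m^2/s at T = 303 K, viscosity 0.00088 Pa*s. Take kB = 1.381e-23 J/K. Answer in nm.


Stokes-Einstein: R = kB*T / (6*pi*eta*D)
R = 1.381e-23 * 303 / (6 * pi * 0.00088 * 1.11e-12)
R = 2.27263e-07 m = 227.26 nm

227.26


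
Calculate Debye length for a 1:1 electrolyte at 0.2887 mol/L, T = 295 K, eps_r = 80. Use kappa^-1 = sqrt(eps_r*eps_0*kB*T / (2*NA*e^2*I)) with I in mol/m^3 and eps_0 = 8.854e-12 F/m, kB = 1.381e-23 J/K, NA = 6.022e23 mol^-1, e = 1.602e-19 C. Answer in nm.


Ionic strength I = 0.2887 * 1^2 * 1000 = 288.7 mol/m^3
kappa^-1 = sqrt(80 * 8.854e-12 * 1.381e-23 * 295 / (2 * 6.022e23 * (1.602e-19)^2 * 288.7))
kappa^-1 = 0.569 nm

0.569


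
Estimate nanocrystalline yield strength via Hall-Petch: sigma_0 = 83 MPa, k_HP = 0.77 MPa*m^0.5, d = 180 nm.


d = 180 nm = 1.8e-07 m
sqrt(d) = 0.0004242641
Hall-Petch contribution = k / sqrt(d) = 0.77 / 0.0004242641 = 1814.9 MPa
sigma = sigma_0 + k/sqrt(d) = 83 + 1814.9 = 1897.9 MPa

1897.9


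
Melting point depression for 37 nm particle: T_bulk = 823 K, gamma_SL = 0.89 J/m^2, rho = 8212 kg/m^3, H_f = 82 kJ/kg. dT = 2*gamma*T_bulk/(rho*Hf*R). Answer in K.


Radius R = 37/2 = 18.5 nm = 1.85e-08 m
Convert H_f = 82 kJ/kg = 82000 J/kg
dT = 2 * gamma_SL * T_bulk / (rho * H_f * R)
dT = 2 * 0.89 * 823 / (8212 * 82000 * 1.85e-08)
dT = 117.6 K

117.6


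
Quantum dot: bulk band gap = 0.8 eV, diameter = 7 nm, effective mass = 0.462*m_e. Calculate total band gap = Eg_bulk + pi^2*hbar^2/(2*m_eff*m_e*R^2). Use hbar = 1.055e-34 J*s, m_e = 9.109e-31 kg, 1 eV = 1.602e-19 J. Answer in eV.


Radius R = 7/2 nm = 3.5e-09 m
Confinement energy dE = pi^2 * hbar^2 / (2 * m_eff * m_e * R^2)
dE = pi^2 * (1.055e-34)^2 / (2 * 0.462 * 9.109e-31 * (3.5e-09)^2) J, divided by 1.602e-19 J/eV
dE = 0.0665 eV
Total band gap = E_g(bulk) + dE = 0.8 + 0.0665 = 0.8665 eV

0.8665


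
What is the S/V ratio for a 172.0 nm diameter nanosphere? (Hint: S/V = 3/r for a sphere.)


Radius r = 172.0/2 = 86 nm
S/V = 3 / r = 3 / 86
S/V = 0.0349 nm^-1

0.0349
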